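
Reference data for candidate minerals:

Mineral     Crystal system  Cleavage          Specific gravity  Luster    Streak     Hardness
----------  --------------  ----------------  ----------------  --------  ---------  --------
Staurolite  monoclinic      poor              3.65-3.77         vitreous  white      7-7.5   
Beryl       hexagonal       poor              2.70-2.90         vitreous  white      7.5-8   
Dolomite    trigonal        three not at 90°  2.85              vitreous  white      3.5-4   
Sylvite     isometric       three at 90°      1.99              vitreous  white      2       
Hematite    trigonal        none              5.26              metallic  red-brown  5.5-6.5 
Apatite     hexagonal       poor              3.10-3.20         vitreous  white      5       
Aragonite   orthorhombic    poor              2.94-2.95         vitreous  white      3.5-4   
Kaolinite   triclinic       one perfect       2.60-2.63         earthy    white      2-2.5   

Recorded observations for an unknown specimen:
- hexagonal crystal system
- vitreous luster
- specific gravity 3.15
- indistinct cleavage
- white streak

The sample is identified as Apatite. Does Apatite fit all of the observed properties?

Hexagonal crystal system — fits Apatite (hexagonal system).
Vitreous luster — fits Apatite (vitreous luster).
Specific gravity 3.15 — fits Apatite (SG 3.10-3.20).
Indistinct cleavage — fits Apatite (cleavage poor).
White streak — fits Apatite (white streak).
Nothing contradicts Apatite.

Yes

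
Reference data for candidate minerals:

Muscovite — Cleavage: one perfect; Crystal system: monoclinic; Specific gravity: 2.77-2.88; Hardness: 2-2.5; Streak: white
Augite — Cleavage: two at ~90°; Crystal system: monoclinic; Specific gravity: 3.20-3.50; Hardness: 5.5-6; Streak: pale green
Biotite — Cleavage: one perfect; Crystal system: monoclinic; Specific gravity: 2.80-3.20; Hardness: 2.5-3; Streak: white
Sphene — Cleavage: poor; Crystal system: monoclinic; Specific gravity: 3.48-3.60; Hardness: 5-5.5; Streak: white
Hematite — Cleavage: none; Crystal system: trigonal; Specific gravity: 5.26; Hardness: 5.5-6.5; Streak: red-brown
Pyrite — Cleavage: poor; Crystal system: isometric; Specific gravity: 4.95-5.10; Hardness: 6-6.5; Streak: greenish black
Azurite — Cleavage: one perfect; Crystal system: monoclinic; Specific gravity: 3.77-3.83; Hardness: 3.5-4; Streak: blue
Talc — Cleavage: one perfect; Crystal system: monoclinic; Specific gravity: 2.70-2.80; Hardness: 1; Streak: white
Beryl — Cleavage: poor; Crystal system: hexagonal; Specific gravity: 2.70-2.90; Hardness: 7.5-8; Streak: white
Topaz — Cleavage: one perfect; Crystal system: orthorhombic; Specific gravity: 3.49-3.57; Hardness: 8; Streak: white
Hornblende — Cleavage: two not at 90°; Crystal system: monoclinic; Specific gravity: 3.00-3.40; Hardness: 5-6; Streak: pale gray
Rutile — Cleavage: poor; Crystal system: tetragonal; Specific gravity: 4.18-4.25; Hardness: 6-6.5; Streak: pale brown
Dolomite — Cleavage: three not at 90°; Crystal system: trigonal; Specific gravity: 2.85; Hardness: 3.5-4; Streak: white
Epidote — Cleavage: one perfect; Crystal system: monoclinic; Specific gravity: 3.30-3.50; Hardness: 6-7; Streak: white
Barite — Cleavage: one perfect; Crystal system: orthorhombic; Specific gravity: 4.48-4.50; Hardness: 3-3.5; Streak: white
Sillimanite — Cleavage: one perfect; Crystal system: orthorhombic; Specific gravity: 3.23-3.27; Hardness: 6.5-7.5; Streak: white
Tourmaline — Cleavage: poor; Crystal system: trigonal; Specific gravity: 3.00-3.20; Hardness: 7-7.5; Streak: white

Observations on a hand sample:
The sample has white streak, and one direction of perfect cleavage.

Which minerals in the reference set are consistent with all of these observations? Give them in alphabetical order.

White streak rules out Augite, Hematite, Pyrite, Azurite, Hornblende, Rutile.
One direction of perfect cleavage eliminates Sphene, Beryl, Dolomite, Tourmaline.
The minerals that satisfy all observations are Barite, Biotite, Epidote, Muscovite, Sillimanite, Talc, Topaz.

Barite, Biotite, Epidote, Muscovite, Sillimanite, Talc, Topaz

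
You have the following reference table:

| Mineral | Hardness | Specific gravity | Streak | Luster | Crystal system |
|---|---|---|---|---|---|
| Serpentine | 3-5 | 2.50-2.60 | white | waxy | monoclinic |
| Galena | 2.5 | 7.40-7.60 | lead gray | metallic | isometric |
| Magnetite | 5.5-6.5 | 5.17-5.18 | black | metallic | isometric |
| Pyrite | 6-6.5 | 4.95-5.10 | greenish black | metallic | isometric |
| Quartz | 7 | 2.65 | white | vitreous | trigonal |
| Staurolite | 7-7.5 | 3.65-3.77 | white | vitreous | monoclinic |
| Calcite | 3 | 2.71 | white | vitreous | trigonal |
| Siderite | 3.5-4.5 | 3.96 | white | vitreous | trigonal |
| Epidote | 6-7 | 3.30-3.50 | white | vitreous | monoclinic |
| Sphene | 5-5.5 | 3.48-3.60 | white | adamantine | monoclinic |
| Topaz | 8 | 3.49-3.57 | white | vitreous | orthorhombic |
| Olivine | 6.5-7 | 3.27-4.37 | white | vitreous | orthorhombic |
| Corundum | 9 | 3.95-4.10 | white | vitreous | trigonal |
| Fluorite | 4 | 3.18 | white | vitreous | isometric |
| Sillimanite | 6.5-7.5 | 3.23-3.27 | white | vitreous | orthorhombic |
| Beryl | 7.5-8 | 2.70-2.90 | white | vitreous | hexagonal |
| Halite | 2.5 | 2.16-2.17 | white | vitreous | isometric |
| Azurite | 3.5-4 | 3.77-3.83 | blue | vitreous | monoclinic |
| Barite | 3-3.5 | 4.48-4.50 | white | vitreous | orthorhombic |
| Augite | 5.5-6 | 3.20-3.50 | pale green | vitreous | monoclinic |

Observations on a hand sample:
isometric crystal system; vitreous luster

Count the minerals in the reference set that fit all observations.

2

Isometric crystal system — Galena, Magnetite, Pyrite, Fluorite, Halite remain.
Vitreous luster — narrows the field to Fluorite, Halite.
Consistent with every observation: Fluorite, Halite.
That is 2 minerals.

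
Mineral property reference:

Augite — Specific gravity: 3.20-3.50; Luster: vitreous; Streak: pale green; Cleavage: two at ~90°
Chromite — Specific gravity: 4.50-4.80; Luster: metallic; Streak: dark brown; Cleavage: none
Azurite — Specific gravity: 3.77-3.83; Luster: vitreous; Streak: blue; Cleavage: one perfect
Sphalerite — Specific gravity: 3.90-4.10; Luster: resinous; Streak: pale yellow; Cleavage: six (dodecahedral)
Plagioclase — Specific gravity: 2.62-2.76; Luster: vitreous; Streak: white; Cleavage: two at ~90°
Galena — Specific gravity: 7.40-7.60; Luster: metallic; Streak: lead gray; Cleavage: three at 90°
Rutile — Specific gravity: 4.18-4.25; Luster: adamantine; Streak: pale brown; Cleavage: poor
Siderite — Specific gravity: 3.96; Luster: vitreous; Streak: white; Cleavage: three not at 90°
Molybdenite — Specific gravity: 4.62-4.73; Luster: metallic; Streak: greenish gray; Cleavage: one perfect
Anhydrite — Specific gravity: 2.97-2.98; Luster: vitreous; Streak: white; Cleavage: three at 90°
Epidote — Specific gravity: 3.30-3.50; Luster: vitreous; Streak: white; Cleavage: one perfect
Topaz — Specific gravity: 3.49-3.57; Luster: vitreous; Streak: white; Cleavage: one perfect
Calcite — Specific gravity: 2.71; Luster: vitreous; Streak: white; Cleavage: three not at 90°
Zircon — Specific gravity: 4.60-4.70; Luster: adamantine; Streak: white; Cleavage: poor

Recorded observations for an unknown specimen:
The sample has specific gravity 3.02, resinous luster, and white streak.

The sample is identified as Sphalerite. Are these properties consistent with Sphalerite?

Specific gravity 3.02 — Sphalerite has SG 3.90-4.10; inconsistent.
Resinous luster — consistent with Sphalerite (resinous luster).
White streak — Sphalerite has pale yellow streak; inconsistent.
2 of the observed properties are inconsistent with Sphalerite.

No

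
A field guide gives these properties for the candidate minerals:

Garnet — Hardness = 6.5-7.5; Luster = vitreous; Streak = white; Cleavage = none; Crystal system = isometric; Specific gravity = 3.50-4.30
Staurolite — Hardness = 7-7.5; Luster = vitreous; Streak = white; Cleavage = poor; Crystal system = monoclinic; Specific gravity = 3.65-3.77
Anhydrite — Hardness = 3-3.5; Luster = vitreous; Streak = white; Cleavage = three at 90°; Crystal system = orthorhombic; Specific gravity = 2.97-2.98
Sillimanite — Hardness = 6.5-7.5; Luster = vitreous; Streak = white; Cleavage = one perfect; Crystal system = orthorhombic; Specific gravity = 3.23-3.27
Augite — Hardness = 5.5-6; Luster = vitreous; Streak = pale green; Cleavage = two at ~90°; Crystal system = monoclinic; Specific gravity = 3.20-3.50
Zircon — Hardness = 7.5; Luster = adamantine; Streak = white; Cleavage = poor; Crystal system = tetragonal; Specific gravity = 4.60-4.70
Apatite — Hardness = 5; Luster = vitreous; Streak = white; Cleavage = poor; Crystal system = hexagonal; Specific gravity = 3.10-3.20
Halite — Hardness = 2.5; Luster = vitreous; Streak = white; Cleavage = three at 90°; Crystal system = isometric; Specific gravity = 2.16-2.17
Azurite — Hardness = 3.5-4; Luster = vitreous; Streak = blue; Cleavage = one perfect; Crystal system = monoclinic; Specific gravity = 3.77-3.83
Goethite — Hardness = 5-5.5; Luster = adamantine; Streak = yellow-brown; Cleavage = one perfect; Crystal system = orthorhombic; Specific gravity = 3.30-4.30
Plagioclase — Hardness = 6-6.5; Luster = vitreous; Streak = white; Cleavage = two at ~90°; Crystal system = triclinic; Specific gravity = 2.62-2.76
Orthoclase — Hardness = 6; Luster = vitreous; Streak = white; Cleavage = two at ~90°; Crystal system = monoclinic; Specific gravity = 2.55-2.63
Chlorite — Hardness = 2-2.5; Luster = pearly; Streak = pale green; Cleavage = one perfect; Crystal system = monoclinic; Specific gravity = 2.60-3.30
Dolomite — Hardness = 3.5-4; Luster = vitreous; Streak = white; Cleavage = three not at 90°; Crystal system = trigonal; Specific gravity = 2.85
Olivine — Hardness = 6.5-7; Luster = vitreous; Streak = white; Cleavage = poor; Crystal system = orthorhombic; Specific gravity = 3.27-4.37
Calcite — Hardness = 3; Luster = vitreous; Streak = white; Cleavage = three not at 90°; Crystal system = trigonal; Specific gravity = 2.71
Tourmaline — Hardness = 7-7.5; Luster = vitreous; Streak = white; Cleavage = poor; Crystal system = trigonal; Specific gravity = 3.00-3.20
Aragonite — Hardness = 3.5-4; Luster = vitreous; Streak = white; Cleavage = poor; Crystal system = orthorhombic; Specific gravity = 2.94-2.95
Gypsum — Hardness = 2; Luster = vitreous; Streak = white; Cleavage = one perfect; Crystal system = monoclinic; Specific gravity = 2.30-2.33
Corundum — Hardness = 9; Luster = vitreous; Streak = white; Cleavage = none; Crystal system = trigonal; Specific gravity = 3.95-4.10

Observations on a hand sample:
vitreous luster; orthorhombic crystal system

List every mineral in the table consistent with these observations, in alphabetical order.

Anhydrite, Aragonite, Olivine, Sillimanite

Vitreous luster is inconsistent with Zircon, Goethite, Chlorite.
Orthorhombic crystal system: narrows the field to Anhydrite, Sillimanite, Olivine, Aragonite.
Remaining candidates: Anhydrite, Aragonite, Olivine, Sillimanite.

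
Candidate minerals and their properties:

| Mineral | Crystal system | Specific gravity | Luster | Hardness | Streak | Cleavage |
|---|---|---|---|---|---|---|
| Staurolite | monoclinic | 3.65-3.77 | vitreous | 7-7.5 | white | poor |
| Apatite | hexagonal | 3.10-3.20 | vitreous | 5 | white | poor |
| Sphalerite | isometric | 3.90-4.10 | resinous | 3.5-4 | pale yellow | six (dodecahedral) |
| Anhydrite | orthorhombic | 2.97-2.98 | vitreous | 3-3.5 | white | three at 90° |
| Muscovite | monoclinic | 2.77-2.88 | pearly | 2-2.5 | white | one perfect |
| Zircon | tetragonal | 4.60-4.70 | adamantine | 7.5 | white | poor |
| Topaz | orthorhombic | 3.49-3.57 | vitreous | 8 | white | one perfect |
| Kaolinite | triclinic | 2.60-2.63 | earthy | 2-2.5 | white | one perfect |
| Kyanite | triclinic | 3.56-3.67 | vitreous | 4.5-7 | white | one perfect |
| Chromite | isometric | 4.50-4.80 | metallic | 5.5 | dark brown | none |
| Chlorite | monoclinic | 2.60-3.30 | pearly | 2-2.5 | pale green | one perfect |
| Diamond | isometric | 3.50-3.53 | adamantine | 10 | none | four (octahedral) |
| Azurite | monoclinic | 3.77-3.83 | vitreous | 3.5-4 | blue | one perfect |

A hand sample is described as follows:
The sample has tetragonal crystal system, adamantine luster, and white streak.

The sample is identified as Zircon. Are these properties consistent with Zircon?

Yes

Tetragonal crystal system — matches Zircon (tetragonal system).
Adamantine luster — matches Zircon (adamantine luster).
White streak — matches Zircon (white streak).
Every observed property is compatible with the reference values for Zircon.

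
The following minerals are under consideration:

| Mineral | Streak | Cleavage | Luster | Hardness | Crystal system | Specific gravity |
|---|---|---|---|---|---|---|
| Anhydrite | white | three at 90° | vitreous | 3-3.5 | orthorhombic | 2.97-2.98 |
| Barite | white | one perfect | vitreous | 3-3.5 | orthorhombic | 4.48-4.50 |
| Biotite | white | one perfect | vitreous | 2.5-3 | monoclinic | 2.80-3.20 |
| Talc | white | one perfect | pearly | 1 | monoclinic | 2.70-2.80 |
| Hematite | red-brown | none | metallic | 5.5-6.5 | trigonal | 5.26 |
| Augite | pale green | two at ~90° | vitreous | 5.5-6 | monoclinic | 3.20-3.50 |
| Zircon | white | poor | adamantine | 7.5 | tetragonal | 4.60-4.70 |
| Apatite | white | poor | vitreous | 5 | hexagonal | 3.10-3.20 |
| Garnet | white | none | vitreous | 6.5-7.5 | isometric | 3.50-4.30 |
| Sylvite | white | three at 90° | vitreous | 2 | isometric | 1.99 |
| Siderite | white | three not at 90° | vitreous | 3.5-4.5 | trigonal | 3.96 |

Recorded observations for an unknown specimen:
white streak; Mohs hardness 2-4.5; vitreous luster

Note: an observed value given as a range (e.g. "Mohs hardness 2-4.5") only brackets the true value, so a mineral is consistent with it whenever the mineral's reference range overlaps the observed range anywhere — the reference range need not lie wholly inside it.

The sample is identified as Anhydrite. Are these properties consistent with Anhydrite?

Consistent

White streak — is consistent with Anhydrite (white streak).
Mohs hardness 2-4.5 — is consistent with Anhydrite (hardness 3-3.5).
Vitreous luster — is consistent with Anhydrite (vitreous luster).
All observations are consistent with the tabulated values for Anhydrite.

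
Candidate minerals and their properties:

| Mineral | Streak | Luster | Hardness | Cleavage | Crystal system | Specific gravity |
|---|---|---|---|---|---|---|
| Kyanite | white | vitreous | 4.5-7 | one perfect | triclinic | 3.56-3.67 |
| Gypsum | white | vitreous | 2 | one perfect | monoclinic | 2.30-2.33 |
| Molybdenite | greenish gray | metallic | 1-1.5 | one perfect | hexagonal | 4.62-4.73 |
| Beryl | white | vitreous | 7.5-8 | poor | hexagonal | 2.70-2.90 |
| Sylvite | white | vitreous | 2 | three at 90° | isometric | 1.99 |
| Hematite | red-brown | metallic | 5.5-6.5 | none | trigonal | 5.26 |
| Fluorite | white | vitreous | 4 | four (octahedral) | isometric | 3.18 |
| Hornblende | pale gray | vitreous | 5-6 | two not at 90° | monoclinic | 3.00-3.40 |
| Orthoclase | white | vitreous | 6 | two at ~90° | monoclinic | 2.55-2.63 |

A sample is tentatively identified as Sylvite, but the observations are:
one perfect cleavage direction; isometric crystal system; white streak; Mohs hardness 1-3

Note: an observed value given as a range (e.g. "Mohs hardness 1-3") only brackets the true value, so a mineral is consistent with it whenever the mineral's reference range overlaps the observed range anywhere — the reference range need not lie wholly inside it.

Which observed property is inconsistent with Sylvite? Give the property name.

cleavage

One perfect cleavage direction: Sylvite has cleavage three at 90° — does not match.
Isometric crystal system: Sylvite has isometric system — agrees.
White streak: Sylvite has white streak — agrees.
Mohs hardness 1-3: Sylvite has hardness 2 — agrees.
Only the cleavage is inconsistent.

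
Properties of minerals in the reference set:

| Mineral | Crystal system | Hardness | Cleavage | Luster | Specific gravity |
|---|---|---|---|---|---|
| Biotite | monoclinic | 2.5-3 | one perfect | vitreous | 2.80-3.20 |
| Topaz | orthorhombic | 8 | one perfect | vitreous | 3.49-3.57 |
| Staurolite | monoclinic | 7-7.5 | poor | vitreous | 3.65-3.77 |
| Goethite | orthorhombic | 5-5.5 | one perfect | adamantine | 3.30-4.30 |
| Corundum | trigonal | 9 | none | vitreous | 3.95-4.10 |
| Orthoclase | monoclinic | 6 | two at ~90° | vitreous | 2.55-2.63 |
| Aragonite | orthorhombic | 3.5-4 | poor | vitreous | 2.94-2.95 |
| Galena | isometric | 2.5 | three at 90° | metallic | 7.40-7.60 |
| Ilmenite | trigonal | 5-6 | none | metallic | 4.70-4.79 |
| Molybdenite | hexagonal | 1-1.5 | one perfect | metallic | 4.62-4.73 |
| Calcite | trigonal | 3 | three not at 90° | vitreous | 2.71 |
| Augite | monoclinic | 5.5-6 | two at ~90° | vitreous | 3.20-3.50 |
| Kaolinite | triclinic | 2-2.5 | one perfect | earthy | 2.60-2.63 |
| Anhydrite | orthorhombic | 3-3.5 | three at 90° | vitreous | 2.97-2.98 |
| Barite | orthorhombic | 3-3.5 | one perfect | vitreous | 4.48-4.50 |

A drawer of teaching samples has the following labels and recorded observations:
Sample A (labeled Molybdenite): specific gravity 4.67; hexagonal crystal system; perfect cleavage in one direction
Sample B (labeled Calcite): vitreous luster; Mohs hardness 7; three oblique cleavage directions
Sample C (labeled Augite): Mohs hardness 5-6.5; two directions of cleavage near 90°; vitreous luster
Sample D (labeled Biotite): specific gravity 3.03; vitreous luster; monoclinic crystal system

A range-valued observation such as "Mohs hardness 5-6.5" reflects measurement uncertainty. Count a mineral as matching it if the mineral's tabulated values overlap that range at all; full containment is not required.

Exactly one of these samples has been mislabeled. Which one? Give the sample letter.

Sample A: every observation is compatible with the reference values for Molybdenite.
Sample B: Calcite has hardness 3, but the record shows Mohs hardness 7 — this label is wrong.
Sample C: every observation is compatible with the reference values for Augite.
Sample D: every observation is compatible with the reference values for Biotite.
The mislabeled specimen is B.

B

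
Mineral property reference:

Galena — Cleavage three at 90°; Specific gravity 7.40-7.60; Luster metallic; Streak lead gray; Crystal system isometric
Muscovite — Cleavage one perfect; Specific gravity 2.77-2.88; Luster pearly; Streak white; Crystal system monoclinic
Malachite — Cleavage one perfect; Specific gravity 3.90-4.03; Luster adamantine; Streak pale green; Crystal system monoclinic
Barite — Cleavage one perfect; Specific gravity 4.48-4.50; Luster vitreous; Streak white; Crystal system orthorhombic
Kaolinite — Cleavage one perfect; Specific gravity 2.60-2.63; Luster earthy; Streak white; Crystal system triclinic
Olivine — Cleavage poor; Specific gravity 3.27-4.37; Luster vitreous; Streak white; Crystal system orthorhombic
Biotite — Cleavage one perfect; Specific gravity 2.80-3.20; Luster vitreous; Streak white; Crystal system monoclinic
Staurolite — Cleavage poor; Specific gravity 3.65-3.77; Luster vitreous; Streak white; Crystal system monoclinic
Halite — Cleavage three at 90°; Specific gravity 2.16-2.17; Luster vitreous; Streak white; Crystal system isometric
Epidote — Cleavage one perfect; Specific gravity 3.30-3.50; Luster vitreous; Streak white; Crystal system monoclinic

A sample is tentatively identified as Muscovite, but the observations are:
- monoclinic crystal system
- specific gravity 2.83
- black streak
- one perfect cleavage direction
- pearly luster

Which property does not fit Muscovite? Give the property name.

Monoclinic crystal system: Muscovite has monoclinic system — within range.
Specific gravity 2.83: Muscovite has SG 2.77-2.88 — within range.
Black streak: Muscovite has white streak — does not match.
One perfect cleavage direction: Muscovite has cleavage one perfect — within range.
Pearly luster: Muscovite has pearly luster — within range.
Only the streak is inconsistent.

streak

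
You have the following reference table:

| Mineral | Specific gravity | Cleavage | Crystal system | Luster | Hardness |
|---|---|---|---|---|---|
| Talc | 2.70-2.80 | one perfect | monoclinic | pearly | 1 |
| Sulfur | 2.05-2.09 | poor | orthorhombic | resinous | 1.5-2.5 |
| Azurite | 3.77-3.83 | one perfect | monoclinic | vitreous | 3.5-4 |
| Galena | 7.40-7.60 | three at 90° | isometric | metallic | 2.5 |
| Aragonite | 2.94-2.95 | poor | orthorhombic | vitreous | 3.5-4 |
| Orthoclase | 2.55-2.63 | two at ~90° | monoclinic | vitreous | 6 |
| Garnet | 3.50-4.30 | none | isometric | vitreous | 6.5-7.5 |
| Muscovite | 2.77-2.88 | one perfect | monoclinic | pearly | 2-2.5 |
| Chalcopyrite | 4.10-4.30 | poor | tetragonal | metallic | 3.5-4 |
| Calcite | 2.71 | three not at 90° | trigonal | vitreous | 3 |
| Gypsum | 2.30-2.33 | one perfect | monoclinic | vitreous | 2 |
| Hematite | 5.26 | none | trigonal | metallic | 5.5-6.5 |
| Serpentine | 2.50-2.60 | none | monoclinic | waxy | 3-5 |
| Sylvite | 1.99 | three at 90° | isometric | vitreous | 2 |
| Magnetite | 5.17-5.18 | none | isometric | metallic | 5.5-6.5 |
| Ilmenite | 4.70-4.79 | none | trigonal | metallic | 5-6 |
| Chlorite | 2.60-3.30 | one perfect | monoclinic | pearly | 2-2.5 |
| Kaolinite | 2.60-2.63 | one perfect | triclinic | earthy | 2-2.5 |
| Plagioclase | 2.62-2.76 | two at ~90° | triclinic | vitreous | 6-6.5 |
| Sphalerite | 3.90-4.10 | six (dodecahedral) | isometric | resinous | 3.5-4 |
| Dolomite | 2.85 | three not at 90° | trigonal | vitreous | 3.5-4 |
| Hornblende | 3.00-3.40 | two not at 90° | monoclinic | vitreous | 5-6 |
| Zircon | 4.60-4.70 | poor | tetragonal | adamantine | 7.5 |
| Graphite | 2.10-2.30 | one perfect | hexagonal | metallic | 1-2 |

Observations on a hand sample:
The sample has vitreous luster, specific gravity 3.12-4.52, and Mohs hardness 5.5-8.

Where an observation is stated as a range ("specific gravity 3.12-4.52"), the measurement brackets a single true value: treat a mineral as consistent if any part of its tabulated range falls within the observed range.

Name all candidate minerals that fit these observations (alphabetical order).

Garnet, Hornblende

Vitreous luster: narrows the field to Azurite, Aragonite, Orthoclase, Garnet, Calcite, Gypsum, Sylvite, Plagioclase, Dolomite, Hornblende.
Specific gravity 3.12-4.52: only Azurite, Garnet, Hornblende remain.
Mohs hardness 5.5-8 excludes Azurite.
Consistent with every observation: Garnet, Hornblende.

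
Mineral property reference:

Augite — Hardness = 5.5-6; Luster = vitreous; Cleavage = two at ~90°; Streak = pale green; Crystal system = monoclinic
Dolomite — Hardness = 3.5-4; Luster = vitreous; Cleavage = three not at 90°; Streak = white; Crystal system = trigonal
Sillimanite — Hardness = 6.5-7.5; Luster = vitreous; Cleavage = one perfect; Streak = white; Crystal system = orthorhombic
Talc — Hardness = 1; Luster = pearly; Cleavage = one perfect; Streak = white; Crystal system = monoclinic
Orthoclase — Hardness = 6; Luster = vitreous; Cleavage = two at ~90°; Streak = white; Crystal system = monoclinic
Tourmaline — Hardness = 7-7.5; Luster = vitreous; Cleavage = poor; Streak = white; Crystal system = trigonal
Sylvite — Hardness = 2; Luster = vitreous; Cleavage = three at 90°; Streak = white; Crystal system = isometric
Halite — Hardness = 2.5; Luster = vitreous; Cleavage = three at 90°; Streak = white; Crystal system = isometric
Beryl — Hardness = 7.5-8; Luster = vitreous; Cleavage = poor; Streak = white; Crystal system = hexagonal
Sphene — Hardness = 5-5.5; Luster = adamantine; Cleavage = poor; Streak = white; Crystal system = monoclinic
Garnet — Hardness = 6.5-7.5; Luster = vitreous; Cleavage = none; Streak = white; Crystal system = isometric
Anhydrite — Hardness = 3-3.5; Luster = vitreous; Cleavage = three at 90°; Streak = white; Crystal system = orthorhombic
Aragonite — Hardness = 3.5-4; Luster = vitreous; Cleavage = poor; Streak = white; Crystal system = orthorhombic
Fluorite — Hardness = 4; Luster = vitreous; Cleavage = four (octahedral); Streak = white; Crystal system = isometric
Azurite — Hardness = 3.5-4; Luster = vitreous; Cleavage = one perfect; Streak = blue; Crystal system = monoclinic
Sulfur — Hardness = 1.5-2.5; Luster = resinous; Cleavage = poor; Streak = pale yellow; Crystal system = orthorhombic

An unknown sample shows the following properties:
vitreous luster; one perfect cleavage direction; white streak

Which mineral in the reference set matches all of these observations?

Vitreous luster is inconsistent with Talc, Sphene, Sulfur.
One perfect cleavage direction — leaves Sillimanite, Azurite.
White streak rules out Azurite.
Only Sillimanite satisfies all observations.

Sillimanite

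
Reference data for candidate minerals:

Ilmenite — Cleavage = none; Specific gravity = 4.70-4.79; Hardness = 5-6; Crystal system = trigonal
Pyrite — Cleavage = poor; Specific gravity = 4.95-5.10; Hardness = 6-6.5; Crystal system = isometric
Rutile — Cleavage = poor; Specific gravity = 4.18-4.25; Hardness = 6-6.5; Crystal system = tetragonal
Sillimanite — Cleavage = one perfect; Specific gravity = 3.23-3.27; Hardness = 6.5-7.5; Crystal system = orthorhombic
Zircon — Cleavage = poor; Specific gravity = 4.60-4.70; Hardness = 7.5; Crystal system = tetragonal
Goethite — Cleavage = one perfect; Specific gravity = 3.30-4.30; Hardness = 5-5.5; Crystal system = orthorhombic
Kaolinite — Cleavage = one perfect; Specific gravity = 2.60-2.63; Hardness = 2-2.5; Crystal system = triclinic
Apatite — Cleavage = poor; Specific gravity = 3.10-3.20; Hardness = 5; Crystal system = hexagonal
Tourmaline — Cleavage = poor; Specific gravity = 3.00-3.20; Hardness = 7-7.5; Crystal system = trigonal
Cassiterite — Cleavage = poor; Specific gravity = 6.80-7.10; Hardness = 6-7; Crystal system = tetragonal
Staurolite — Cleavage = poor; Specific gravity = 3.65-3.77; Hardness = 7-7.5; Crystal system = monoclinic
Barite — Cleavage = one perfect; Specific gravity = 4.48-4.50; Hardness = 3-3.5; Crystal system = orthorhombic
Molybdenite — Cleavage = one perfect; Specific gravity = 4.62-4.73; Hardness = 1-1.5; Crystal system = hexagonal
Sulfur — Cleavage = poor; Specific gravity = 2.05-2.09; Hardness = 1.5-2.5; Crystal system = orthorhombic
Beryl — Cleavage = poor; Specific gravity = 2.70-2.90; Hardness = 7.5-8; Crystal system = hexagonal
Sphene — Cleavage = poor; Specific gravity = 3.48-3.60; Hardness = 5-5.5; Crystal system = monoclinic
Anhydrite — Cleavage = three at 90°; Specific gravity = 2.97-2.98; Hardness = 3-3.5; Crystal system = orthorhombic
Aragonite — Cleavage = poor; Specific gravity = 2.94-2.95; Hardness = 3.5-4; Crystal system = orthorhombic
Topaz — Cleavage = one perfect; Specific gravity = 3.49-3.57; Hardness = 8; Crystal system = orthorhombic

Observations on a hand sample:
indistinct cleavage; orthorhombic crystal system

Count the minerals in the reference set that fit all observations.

Indistinct cleavage — narrows the field to Pyrite, Rutile, Zircon, Apatite, Tourmaline, Cassiterite, Staurolite, Sulfur, Beryl, Sphene, Aragonite.
Orthorhombic crystal system — narrows the field to Sulfur, Aragonite.
The minerals that satisfy all observations are Aragonite, Sulfur.
That is 2 minerals.

2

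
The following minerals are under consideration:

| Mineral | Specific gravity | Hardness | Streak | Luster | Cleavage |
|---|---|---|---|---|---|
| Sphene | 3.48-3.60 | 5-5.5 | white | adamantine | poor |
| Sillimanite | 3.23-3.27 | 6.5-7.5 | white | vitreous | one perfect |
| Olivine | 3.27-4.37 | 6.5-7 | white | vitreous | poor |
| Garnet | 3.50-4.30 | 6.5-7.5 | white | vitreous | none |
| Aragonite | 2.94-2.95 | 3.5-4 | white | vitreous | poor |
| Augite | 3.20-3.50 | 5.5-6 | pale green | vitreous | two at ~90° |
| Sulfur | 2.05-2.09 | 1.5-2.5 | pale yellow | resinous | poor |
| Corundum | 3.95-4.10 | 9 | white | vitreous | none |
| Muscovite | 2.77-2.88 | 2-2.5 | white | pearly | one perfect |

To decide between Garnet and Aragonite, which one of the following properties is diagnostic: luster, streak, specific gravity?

specific gravity

Luster: both vitreous — shared.
Streak: both white — shared.
Specific gravity: Garnet 3.50-4.30, Aragonite 2.94-2.95 — different.
Only specific gravity differs between Garnet and Aragonite among the listed tests.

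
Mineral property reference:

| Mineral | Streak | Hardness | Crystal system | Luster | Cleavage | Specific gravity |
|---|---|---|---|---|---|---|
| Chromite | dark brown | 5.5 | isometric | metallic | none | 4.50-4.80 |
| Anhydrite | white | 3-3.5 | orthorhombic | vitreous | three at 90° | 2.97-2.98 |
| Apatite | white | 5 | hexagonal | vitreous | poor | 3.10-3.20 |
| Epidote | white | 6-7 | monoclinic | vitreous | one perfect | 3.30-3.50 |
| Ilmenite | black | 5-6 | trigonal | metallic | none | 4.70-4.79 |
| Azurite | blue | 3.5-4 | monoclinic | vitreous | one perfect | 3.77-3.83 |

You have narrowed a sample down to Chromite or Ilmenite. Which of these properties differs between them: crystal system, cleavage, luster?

crystal system

Crystal system: Chromite isometric, Ilmenite trigonal — these differ.
Cleavage: both none — no difference.
Luster: both metallic — no difference.
Crystal system is the diagnostic property here.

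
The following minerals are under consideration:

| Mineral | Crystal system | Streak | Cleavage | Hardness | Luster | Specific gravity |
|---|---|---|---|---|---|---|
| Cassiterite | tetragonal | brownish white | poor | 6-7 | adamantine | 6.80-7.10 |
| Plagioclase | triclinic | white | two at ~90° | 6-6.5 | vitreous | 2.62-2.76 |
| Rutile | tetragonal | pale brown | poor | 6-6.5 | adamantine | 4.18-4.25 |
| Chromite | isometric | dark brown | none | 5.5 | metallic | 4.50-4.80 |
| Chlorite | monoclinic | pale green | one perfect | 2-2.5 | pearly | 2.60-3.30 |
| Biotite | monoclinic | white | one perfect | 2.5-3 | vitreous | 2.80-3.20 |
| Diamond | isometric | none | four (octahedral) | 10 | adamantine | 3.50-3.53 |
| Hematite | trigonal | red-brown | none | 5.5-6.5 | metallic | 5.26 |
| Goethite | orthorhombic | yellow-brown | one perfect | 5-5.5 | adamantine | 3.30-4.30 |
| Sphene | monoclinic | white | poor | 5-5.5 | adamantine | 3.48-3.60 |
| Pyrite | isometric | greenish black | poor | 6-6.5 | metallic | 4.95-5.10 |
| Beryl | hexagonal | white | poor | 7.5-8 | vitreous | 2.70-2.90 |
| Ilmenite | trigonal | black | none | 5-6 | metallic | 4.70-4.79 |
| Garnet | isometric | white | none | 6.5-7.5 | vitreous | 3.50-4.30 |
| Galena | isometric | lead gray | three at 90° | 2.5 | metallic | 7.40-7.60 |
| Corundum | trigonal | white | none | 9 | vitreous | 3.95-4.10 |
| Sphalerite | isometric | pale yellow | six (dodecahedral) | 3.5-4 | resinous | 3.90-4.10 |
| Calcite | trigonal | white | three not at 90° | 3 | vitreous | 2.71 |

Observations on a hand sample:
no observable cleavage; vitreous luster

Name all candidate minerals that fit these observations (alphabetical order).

Corundum, Garnet

No observable cleavage — only Chromite, Hematite, Ilmenite, Garnet, Corundum remain.
Vitreous luster — only Garnet, Corundum remain.
Remaining candidates: Corundum, Garnet.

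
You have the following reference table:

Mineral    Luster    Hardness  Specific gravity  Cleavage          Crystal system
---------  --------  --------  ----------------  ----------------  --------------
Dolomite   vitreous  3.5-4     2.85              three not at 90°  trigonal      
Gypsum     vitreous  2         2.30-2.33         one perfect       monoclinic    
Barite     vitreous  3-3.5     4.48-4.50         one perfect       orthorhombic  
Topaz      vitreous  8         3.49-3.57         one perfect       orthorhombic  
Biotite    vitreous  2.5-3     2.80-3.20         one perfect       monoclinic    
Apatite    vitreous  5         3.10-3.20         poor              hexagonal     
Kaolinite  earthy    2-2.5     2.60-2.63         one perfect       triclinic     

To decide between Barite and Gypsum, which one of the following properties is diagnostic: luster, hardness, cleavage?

hardness

Luster: both vitreous — shared.
Hardness: Barite 3-3.5, Gypsum 2 — different.
Cleavage: both one perfect — shared.
Only hardness differs between Barite and Gypsum among the listed tests.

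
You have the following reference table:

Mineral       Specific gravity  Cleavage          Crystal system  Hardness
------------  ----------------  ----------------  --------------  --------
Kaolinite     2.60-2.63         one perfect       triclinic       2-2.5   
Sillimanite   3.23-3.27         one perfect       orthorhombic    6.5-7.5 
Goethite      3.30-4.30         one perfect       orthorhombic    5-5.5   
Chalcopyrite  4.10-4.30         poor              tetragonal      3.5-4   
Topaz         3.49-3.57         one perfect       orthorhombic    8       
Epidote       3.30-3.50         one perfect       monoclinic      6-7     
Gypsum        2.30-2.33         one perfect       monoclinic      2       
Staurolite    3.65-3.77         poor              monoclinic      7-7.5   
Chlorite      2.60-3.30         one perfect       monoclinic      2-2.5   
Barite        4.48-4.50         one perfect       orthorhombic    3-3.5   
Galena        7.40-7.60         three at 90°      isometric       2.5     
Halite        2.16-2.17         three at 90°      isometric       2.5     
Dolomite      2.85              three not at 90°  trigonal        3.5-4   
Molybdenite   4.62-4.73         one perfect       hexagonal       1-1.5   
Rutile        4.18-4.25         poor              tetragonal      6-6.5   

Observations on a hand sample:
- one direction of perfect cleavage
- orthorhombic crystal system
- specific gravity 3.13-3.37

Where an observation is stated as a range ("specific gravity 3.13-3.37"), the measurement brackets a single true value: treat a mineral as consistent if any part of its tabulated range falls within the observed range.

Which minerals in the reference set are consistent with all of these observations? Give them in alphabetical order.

Goethite, Sillimanite

One direction of perfect cleavage is inconsistent with Chalcopyrite, Staurolite, Galena, Halite, Dolomite, Rutile.
Orthorhombic crystal system — narrows the field to Sillimanite, Goethite, Topaz, Barite.
Specific gravity 3.13-3.37 rules out Topaz, Barite.
The minerals that satisfy all observations are Goethite, Sillimanite.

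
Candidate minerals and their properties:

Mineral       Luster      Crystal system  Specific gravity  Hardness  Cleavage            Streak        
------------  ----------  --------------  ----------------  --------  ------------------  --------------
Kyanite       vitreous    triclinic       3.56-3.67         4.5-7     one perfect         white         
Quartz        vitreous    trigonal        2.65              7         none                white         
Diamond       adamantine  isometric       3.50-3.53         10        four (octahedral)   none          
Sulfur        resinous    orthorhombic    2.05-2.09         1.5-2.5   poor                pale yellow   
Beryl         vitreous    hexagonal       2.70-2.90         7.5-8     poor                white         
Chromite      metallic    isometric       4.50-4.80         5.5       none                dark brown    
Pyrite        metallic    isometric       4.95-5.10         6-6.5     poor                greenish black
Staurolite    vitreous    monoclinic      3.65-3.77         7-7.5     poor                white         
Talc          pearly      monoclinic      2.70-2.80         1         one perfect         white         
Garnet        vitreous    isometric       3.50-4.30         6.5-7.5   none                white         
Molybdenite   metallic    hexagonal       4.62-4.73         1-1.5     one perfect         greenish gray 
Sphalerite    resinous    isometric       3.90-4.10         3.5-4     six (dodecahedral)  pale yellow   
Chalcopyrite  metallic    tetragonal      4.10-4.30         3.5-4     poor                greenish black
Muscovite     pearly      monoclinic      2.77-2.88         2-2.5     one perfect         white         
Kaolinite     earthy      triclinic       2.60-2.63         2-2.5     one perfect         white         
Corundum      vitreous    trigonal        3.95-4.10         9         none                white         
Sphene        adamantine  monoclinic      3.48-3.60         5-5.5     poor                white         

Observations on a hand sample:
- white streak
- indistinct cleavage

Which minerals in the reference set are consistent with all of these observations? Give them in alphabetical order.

Beryl, Sphene, Staurolite

White streak — Kyanite, Quartz, Beryl, Staurolite, Talc, Garnet, Muscovite, Kaolinite, Corundum, Sphene remain.
Indistinct cleavage — leaves Beryl, Staurolite, Sphene.
Consistent with every observation: Beryl, Sphene, Staurolite.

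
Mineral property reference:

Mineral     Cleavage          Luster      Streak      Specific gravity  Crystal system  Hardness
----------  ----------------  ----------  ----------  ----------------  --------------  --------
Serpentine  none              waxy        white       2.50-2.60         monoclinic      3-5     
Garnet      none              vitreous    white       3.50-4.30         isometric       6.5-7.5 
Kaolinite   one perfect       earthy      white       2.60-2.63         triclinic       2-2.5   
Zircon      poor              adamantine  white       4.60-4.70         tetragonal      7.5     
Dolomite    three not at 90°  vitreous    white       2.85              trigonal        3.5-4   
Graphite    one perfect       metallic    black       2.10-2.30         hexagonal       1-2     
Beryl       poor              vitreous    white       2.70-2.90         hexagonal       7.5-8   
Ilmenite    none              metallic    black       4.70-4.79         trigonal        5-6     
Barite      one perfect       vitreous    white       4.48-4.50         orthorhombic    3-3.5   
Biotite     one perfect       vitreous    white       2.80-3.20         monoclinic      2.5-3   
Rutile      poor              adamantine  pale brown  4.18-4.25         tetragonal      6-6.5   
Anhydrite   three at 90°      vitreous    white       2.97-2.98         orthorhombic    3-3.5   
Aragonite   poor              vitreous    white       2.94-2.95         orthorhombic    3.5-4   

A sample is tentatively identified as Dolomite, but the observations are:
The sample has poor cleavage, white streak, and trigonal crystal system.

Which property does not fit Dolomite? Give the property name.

cleavage

Poor cleavage: Dolomite has cleavage three not at 90° — outside the reference range.
White streak: Dolomite has white streak — consistent.
Trigonal crystal system: Dolomite has trigonal system — consistent.
Everything matches except the cleavage.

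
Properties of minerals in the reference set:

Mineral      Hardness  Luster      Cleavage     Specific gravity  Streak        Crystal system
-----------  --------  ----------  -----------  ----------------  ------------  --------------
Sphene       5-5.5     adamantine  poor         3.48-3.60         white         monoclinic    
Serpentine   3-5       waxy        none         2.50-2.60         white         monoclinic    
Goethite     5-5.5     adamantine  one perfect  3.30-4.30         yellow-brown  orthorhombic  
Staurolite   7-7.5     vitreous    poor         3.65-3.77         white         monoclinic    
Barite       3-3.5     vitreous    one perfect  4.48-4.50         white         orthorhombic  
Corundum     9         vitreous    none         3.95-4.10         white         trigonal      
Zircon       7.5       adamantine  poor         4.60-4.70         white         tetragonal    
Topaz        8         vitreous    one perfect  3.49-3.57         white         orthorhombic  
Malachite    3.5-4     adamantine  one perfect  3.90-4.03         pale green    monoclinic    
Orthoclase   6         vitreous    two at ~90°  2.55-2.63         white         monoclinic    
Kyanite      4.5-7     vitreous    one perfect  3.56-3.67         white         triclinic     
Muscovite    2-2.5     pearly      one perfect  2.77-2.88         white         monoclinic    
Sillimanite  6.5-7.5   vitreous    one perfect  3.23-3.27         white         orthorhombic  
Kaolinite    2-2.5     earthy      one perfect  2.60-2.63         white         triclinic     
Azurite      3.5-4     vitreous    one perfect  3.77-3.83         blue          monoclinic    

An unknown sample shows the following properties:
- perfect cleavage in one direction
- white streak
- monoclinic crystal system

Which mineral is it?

Perfect cleavage in one direction excludes Sphene, Serpentine, Staurolite, Corundum, Zircon, Orthoclase.
White streak eliminates Goethite, Malachite, Azurite.
Monoclinic crystal system — only Muscovite remains.
The only mineral consistent with every observation is Muscovite.

Muscovite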